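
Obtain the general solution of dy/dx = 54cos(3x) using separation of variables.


g(y) = 1, so integrate directly: y = ∫ 54cos(3x) dx = 18sin(3x) + C.


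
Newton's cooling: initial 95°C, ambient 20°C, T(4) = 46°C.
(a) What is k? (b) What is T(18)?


Newton's law: T(t) = T_a + (T₀ - T_a)e^(-kt).
(a) Use T(4) = 46: (46 - 20)/(95 - 20) = e^(-k·4), so k = -ln(0.347)/4 ≈ 0.2648.
(b) Apply k to t = 18: T(18) = 20 + (75)e^(-4.767) ≈ 20.6°C.


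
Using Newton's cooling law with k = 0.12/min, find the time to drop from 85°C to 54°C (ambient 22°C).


From T(t) = T_a + (T₀ - T_a)e^(-kt), set T(t) = 54:
(54 - 22) / (85 - 22) = e^(-0.12t), so t = -ln(0.508)/0.12 ≈ 5.6 minutes.


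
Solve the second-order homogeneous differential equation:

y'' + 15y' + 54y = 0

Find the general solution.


Characteristic equation: r² + 15r + 54 = 0.
Factor: (r + 9)(r + 6) = 0 ⇒ r = -9, -6 (distinct real).
General solution: y = C₁e^(-9x) + C₂e^(-6x).


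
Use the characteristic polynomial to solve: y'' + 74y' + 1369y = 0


Characteristic equation: r² + 74r + 1369 = 0, i.e. (r + 37)² = 0.
Repeated root r = -37; include an x factor for the second linearly independent solution.
General solution: y = (C₁ + C₂x)e^(-37x).


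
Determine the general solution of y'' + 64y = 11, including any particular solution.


Homogeneous part: r² + 64 = 0 ⇒ r = ±8i, so y_h = C₁cos(8x) + C₂sin(8x).
Try constant y_p = A; plug in: 64A = 11 ⇒ A = 11/64.
General solution: y = C₁cos(8x) + C₂sin(8x) + 11/64.


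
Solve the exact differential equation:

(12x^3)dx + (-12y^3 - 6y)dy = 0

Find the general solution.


Check exactness: ∂M/∂y = 0 and ∂N/∂x = 0; equal, so the equation is exact.
Integrate M with respect to x (treating y as constant): ∫M dx = 3x^4 + h(y).
Differentiate w.r.t. y and set equal to N: the x-dependent terms already match, leaving h'(y) = -12y^3 - 6y. Integrate: h(y) = -3y^4 - 3y^2.
So F(x,y) = -3y^4 - 3y^2 + 3x^4.
General solution: -3y^4 - 3y^2 + 3x^4 = C.


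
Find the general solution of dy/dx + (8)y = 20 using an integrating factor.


P(x) = 8, Q(x) = 20; integrating factor μ = e^(8x).
(μ y)' = 20e^(8x) ⇒ μ y = (5/2)e^(8x) + C.
Divide by μ: y = 5/2 + Ce^(-8x).


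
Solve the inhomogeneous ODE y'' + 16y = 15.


Homogeneous part: r² + 16 = 0 ⇒ r = ±4i, so y_h = C₁cos(4x) + C₂sin(4x).
Try constant y_p = A; plug in: 16A = 15 ⇒ A = 15/16.
General solution: y = C₁cos(4x) + C₂sin(4x) + 15/16.


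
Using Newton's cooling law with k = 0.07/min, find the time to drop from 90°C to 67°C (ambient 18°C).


From T(t) = T_a + (T₀ - T_a)e^(-kt), set T(t) = 67:
(67 - 18) / (90 - 18) = e^(-0.07t), so t = -ln(0.681)/0.07 ≈ 5.5 minutes.


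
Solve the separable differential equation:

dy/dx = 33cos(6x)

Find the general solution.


g(y) = 1, so integrate directly: y = ∫ 33cos(6x) dx = (11/2)sin(6x) + C.


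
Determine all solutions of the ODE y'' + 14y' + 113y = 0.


Characteristic equation: r² + 14r + 113 = 0.
Discriminant is negative; roots r = -7 ± 8i (complex conjugate pair).
General solution uses e^(α x)(C₁ cos(β x) + C₂ sin(β x)): y = e^(-7x)(C₁cos(8x) + C₂sin(8x)).


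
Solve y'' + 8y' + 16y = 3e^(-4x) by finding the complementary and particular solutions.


Characteristic polynomial (r + 4)² = 0; repeated root r = -4.
y_h = (C₁ + C₂x)e^(-4x). Forcing matches the repeated root (resonance), so try y_p = Ax² e^(-4x).
Substitute and solve for A: 2A = 3, so A = 3/2.
General solution: y = (C₁ + C₂x + (3/2)x²)e^(-4x).


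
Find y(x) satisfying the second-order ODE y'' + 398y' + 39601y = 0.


Characteristic equation: r² + 398r + 39601 = 0, i.e. (r + 199)² = 0.
Repeated root r = -199; include an x factor for the second linearly independent solution.
General solution: y = (C₁ + C₂x)e^(-199x).


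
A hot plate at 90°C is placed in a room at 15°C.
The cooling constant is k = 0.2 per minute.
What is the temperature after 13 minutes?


Newton's law: dT/dt = -k(T - T_a) has solution T(t) = T_a + (T₀ - T_a)e^(-kt).
Plug in T_a = 15, T₀ = 90, k = 0.2, t = 13: T(13) = 15 + (75)e^(-2.60) ≈ 20.6°C.


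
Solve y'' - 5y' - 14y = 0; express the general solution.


Characteristic equation: r² - 5r - 14 = 0.
Factor: (r + 2)(r - 7) = 0 ⇒ r = -2, 7 (distinct real).
General solution: y = C₁e^(-2x) + C₂e^(7x).


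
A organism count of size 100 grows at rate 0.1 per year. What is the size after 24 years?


The ODE dP/dt = 0.1P has solution P(t) = P(0)e^(0.1t).
Substitute P(0) = 100 and t = 24: P(24) = 100 e^(2.40) ≈ 1102.


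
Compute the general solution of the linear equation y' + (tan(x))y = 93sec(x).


P(x) = tan(x) ⇒ μ = e^(∫tan(x)dx) = sec(x).
(sec(x) y)' = 93sec²(x) ⇒ sec(x) y = 93tan(x) + C.
Multiply by cos(x): y = 93sin(x) + C·cos(x).


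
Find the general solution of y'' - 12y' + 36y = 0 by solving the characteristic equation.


Characteristic equation: r² - 12r + 36 = 0, i.e. (r - 6)² = 0.
Repeated root r = 6; include an x factor for the second linearly independent solution.
General solution: y = (C₁ + C₂x)e^(6x).


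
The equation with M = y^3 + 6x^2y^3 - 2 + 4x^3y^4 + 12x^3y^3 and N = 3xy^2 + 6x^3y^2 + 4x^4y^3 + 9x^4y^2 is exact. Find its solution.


Check exactness: ∂M/∂y = 3y^2 + 18x^2y^2 + 16x^3y^3 + 36x^3y^2 and ∂N/∂x = 3y^2 + 18x^2y^2 + 16x^3y^3 + 36x^3y^2; equal, so the equation is exact.
Integrate M with respect to x (treating y as constant): ∫M dx = xy^3 + 2x^3y^3 - 2x + x^4y^4 + 3x^4y^3 + h(y).
Differentiate w.r.t. y and set equal to N: all terms match, so h'(y) = 0 and h is a constant absorbed into C.
General solution: xy^3 + 2x^3y^3 - 2x + x^4y^4 + 3x^4y^3 = C.


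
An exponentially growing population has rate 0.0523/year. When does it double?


Exponential growth: P(t) = P₀ e^(0.0523t). Set P(t)/P₀ = 2: e^(0.0523t) = 2.
Solve: t = ln(2)/0.0523 ≈ 13.25 years.


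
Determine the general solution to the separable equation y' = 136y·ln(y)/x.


Separate: dy/[y ln(y)] = 136 dx/x.
Substitute u = ln(y): du/u = 136 dx/x.
Integrate: ln|ln(y)| = 136ln|x| + C₀, hence ln(y) = C·x^136.


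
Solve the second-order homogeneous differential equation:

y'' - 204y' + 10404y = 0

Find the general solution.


Characteristic equation: r² - 204r + 10404 = 0, i.e. (r - 102)² = 0.
Repeated root r = 102; include an x factor for the second linearly independent solution.
General solution: y = (C₁ + C₂x)e^(102x).


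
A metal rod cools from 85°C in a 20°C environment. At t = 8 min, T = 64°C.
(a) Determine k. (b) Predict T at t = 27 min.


Newton's law: T(t) = T_a + (T₀ - T_a)e^(-kt).
(a) Use T(8) = 64: (64 - 20)/(85 - 20) = e^(-k·8), so k = -ln(0.677)/8 ≈ 0.0488.
(b) Apply k to t = 27: T(27) = 20 + (65)e^(-1.317) ≈ 37.4°C.


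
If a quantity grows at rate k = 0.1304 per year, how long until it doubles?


Exponential growth: P(t) = P₀ e^(0.1304t). Set P(t)/P₀ = 2: e^(0.1304t) = 2.
Solve: t = ln(2)/0.1304 ≈ 5.32 years.


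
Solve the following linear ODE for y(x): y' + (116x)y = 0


P(x) = 116x ⇒ μ = e^(58x²).
Q(x) = 0 so μ y is constant: y = Ce^(-58x²).


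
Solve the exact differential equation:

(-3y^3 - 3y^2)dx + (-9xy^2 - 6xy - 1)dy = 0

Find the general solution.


Check exactness: ∂M/∂y = -9y^2 - 6y and ∂N/∂x = -9y^2 - 6y; equal, so the equation is exact.
Integrate M with respect to x (treating y as constant): ∫M dx = -3xy^3 - 3xy^2 + h(y).
Differentiate w.r.t. y and set equal to N: the x-dependent terms already match, leaving h'(y) = -1. Integrate: h(y) = -y.
So F(x,y) = -3xy^3 - 3xy^2 - y.
General solution: -3xy^3 - 3xy^2 - y = C.


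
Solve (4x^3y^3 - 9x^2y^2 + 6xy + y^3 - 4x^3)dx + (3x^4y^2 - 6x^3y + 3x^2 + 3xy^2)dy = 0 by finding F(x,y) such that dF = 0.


Check exactness: ∂M/∂y = 12x^3y^2 - 18x^2y + 6x + 3y^2 and ∂N/∂x = 12x^3y^2 - 18x^2y + 6x + 3y^2; equal, so the equation is exact.
Integrate M with respect to x (treating y as constant): ∫M dx = x^4y^3 - 3x^3y^2 + 3x^2y + xy^3 - x^4 + h(y).
Differentiate w.r.t. y and set equal to N: all terms match, so h'(y) = 0 and h is a constant absorbed into C.
General solution: x^4y^3 - 3x^3y^2 + 3x^2y + xy^3 - x^4 = C.


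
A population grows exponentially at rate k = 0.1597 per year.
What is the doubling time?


Exponential growth: P(t) = P₀ e^(0.1597t). Set P(t)/P₀ = 2: e^(0.1597t) = 2.
Solve: t = ln(2)/0.1597 ≈ 4.34 years.


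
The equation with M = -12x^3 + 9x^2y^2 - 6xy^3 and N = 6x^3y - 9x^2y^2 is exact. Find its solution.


Check exactness: ∂M/∂y = 18x^2y - 18xy^2 and ∂N/∂x = 18x^2y - 18xy^2; equal, so the equation is exact.
Integrate M with respect to x (treating y as constant): ∫M dx = -3x^4 + 3x^3y^2 - 3x^2y^3 + h(y).
Differentiate w.r.t. y and set equal to N: all terms match, so h'(y) = 0 and h is a constant absorbed into C.
General solution: -3x^4 + 3x^3y^2 - 3x^2y^3 = C.


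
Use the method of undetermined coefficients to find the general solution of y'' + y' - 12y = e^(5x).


Characteristic roots of r² + r - 12 = 0 are -4, 3.
y_h = C₁e^(-4x) + C₂e^(3x).
Forcing exponent 5 is not a characteristic root; try y_p = Ae^(5x).
Substitute: A·(25 + (1)·5 + (-12)) = A·18 = 1, so A = 1/18.
General solution: y = C₁e^(-4x) + C₂e^(3x) + (1/18)e^(5x).


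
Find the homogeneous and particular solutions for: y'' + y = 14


Homogeneous part: r² + 1 = 0 ⇒ r = ±1i, so y_h = C₁cos(x) + C₂sin(x).
Try constant y_p = A; plug in: 1A = 14 ⇒ A = 14.
General solution: y = C₁cos(x) + C₂sin(x) + 14.


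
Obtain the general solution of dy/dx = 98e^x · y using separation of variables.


Separate variables: dy/y = 98e^x dx.
Integrate: ln|y| = 98e^x + C₀.
Exponentiate: y = Ce^(98e^x).


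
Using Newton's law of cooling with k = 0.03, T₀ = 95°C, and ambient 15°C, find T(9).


Newton's law: dT/dt = -k(T - T_a) has solution T(t) = T_a + (T₀ - T_a)e^(-kt).
Plug in T_a = 15, T₀ = 95, k = 0.03, t = 9: T(9) = 15 + (80)e^(-0.27) ≈ 76.1°C.


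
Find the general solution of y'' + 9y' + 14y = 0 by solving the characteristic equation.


Characteristic equation: r² + 9r + 14 = 0.
Factor: (r + 2)(r + 7) = 0 ⇒ r = -2, -7 (distinct real).
General solution: y = C₁e^(-2x) + C₂e^(-7x).


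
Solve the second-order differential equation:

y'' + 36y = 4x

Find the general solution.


Homogeneous: r² + 36 = 0 ⇒ r = ±6i, y_h = C₁cos(6x) + C₂sin(6x).
Polynomial forcing; try y_p = Ax + B. Then y_p'' + 36 y_p = 36(Ax + B) = 4x, so B = 0 and A = 1/9.
General solution: y = C₁cos(6x) + C₂sin(6x) + (1/9)x.


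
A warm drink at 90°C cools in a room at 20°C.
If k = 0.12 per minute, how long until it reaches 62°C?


From T(t) = T_a + (T₀ - T_a)e^(-kt), set T(t) = 62:
(62 - 20) / (90 - 20) = e^(-0.12t), so t = -ln(0.600)/0.12 ≈ 4.3 minutes.


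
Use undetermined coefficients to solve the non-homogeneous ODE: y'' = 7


Characteristic polynomial (r - 0)² = 0; repeated root r = 0.
y_h = (C₁ + C₂x). Forcing matches the repeated root (resonance), so try y_p = Ax².
Substitute and solve for A: 2A = 7, so A = 7/2.
General solution: y = C₁ + C₂x + (7/2)x².


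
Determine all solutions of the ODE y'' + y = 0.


Characteristic equation: r² + 1 = 0.
Discriminant is negative; roots r = 0 ± 1i (complex conjugate pair).
General solution uses e^(α x)(C₁ cos(β x) + C₂ sin(β x)): y = C₁cos(x) + C₂sin(x).


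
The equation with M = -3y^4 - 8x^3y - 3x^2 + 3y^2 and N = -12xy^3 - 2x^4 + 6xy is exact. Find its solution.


Check exactness: ∂M/∂y = -12y^3 - 8x^3 + 6y and ∂N/∂x = -12y^3 - 8x^3 + 6y; equal, so the equation is exact.
Integrate M with respect to x (treating y as constant): ∫M dx = -3xy^4 - 2x^4y - x^3 + 3xy^2 + h(y).
Differentiate w.r.t. y and set equal to N: all terms match, so h'(y) = 0 and h is a constant absorbed into C.
General solution: -3xy^4 - 2x^4y - x^3 + 3xy^2 = C.


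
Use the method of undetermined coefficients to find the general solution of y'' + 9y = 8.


Homogeneous part: r² + 9 = 0 ⇒ r = ±3i, so y_h = C₁cos(3x) + C₂sin(3x).
Try constant y_p = A; plug in: 9A = 8 ⇒ A = 8/9.
General solution: y = C₁cos(3x) + C₂sin(3x) + 8/9.


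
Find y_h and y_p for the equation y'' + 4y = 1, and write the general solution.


Homogeneous part: r² + 4 = 0 ⇒ r = ±2i, so y_h = C₁cos(2x) + C₂sin(2x).
Try constant y_p = A; plug in: 4A = 1 ⇒ A = 1/4.
General solution: y = C₁cos(2x) + C₂sin(2x) + 1/4.


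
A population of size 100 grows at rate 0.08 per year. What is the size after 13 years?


The ODE dP/dt = 0.08P has solution P(t) = P(0)e^(0.08t).
Substitute P(0) = 100 and t = 13: P(13) = 100 e^(1.04) ≈ 283.


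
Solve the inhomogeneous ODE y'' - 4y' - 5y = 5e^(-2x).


Characteristic roots of r² - 4r - 5 = 0 are 5, -1.
y_h = C₁e^(5x) + C₂e^(-x).
Forcing exponent -2 is not a characteristic root; try y_p = Ae^(-2x).
Substitute: A·(4 + (-4)·-2 + (-5)) = A·7 = 5, so A = 5/7.
General solution: y = C₁e^(5x) + C₂e^(-x) + (5/7)e^(-2x).


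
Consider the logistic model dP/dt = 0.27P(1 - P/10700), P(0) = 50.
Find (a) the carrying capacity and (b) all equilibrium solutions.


Logistic ODE dP/dt = 0.27P(1 - P/10700) has equilibria where dP/dt = 0, i.e. P = 0 or P = 10700.
The coefficient (1 - P/K) = 0 when P = K, identifying K = 10700 as the carrying capacity.
(a) K = 10700; (b) equilibria P = 0 and P = 10700.


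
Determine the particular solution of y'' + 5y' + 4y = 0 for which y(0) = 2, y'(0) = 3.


Characteristic roots of r² + 5r + 4 = 0 are -4, -1.
General solution y = c₁ e^(-4x) + c₂ e^(-x).
Apply y(0) = 2: c₁ + c₂ = 2. Apply y'(0) = 3: -4 c₁ - 1 c₂ = 3.
Solve: c₁ = -5/3, c₂ = 11/3.
Particular solution: y = -(5/3)e^(-4x) + (11/3)e^(-x).


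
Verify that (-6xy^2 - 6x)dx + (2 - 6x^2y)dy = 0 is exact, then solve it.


Check exactness: ∂M/∂y = -12xy and ∂N/∂x = -12xy; equal, so the equation is exact.
Integrate M with respect to x (treating y as constant): ∫M dx = -3x^2y^2 - 3x^2 + h(y).
Differentiate w.r.t. y and set equal to N: the x-dependent terms already match, leaving h'(y) = 2. Integrate: h(y) = 2y.
So F(x,y) = 2y - 3x^2y^2 - 3x^2.
General solution: 2y - 3x^2y^2 - 3x^2 = C.


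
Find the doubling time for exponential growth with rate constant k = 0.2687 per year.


Exponential growth: P(t) = P₀ e^(0.2687t). Set P(t)/P₀ = 2: e^(0.2687t) = 2.
Solve: t = ln(2)/0.2687 ≈ 2.58 years.


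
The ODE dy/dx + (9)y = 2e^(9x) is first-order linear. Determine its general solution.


P(x) = 9 ⇒ μ = e^(9x).
(μ y)' = 2e^(18x) ⇒ μ y = (2/18)e^(18x) + C.
Divide by μ: y = (1/9)e^(9x) + Ce^(-9x).


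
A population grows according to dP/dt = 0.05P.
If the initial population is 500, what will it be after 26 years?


The ODE dP/dt = 0.05P has solution P(t) = P(0)e^(0.05t).
Substitute P(0) = 500 and t = 26: P(26) = 500 e^(1.30) ≈ 1835.


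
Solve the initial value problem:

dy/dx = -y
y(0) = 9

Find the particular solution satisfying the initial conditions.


General solution of y' = -y is y = Ce^(-x).
Apply y(0) = 9: C = 9.
Particular solution: y = 9e^(-x).


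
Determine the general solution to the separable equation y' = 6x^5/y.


Separate variables: y dy = 6x^5 dx.
Integrate both sides: y²/2 = x^6 + C₀.
Multiply by 2: y² = 2x^6 + C.


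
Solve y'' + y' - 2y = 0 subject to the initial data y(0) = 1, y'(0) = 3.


Characteristic roots of r² + r - 2 = 0 are -2, 1.
General solution y = c₁ e^(-2x) + c₂ e^(x).
Apply y(0) = 1: c₁ + c₂ = 1. Apply y'(0) = 3: -2 c₁ + 1 c₂ = 3.
Solve: c₁ = -2/3, c₂ = 5/3.
Particular solution: y = -(2/3)e^(-2x) + (5/3)e^(x).


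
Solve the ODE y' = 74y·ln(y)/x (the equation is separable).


Separate: dy/[y ln(y)] = 74 dx/x.
Substitute u = ln(y): du/u = 74 dx/x.
Integrate: ln|ln(y)| = 74ln|x| + C₀, hence ln(y) = C·x^74.


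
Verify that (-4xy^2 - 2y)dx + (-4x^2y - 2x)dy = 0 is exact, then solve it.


Check exactness: ∂M/∂y = -8xy - 2 and ∂N/∂x = -8xy - 2; equal, so the equation is exact.
Integrate M with respect to x (treating y as constant): ∫M dx = -2x^2y^2 - 2xy + h(y).
Differentiate w.r.t. y and set equal to N: all terms match, so h'(y) = 0 and h is a constant absorbed into C.
General solution: -2x^2y^2 - 2xy = C.


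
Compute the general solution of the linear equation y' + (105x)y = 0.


P(x) = 105x ⇒ μ = e^((105/2)x²).
Q(x) = 0 so μ y is constant: y = Ce^(-(105/2)x²).


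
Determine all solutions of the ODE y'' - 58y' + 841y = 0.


Characteristic equation: r² - 58r + 841 = 0, i.e. (r - 29)² = 0.
Repeated root r = 29; include an x factor for the second linearly independent solution.
General solution: y = (C₁ + C₂x)e^(29x).


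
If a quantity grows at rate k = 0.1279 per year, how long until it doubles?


Exponential growth: P(t) = P₀ e^(0.1279t). Set P(t)/P₀ = 2: e^(0.1279t) = 2.
Solve: t = ln(2)/0.1279 ≈ 5.42 years.


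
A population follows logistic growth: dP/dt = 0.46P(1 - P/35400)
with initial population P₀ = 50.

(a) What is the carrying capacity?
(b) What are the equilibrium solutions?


Logistic ODE dP/dt = 0.46P(1 - P/35400) has equilibria where dP/dt = 0, i.e. P = 0 or P = 35400.
The coefficient (1 - P/K) = 0 when P = K, identifying K = 35400 as the carrying capacity.
(a) K = 35400; (b) equilibria P = 0 and P = 35400.


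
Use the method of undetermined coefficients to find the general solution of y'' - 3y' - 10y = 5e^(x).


Characteristic roots of r² - 3r - 10 = 0 are -2, 5.
y_h = C₁e^(-2x) + C₂e^(5x).
Forcing exponent 1 is not a characteristic root; try y_p = Ae^(x).
Substitute: A·(1 + (-3)·1 + (-10)) = A·-12 = 5, so A = -5/12.
General solution: y = C₁e^(-2x) + C₂e^(5x) - (5/12)e^(x).


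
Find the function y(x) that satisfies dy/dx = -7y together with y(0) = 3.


General solution of y' = -7y is y = Ce^(-7x).
Apply y(0) = 3: C = 3.
Particular solution: y = 3e^(-7x).


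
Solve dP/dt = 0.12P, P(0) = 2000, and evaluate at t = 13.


The ODE dP/dt = 0.12P has solution P(t) = P(0)e^(0.12t).
Substitute P(0) = 2000 and t = 13: P(13) = 2000 e^(1.56) ≈ 9518.


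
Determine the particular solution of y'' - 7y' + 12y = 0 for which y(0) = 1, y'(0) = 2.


Characteristic roots of r² - 7r + 12 = 0 are 4, 3.
General solution y = c₁ e^(4x) + c₂ e^(3x).
Apply y(0) = 1: c₁ + c₂ = 1. Apply y'(0) = 2: 4 c₁ + 3 c₂ = 2.
Solve: c₁ = -1, c₂ = 2.
Particular solution: y = -e^(4x) + 2e^(3x).


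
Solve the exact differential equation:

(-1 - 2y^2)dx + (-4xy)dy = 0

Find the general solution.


Check exactness: ∂M/∂y = -4y and ∂N/∂x = -4y; equal, so the equation is exact.
Integrate M with respect to x (treating y as constant): ∫M dx = -x - 2xy^2 + h(y).
Differentiate w.r.t. y and set equal to N: all terms match, so h'(y) = 0 and h is a constant absorbed into C.
General solution: -x - 2xy^2 = C.


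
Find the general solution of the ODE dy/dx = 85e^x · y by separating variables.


Separate variables: dy/y = 85e^x dx.
Integrate: ln|y| = 85e^x + C₀.
Exponentiate: y = Ce^(85e^x).


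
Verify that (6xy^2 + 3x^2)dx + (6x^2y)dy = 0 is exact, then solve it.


Check exactness: ∂M/∂y = 12xy and ∂N/∂x = 12xy; equal, so the equation is exact.
Integrate M with respect to x (treating y as constant): ∫M dx = 3x^2y^2 + x^3 + h(y).
Differentiate w.r.t. y and set equal to N: all terms match, so h'(y) = 0 and h is a constant absorbed into C.
General solution: 3x^2y^2 + x^3 = C.


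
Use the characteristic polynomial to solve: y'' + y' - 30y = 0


Characteristic equation: r² + r - 30 = 0.
Factor: (r - 5)(r + 6) = 0 ⇒ r = 5, -6 (distinct real).
General solution: y = C₁e^(5x) + C₂e^(-6x).


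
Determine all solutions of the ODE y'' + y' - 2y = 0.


Characteristic equation: r² + r - 2 = 0.
Factor: (r + 2)(r - 1) = 0 ⇒ r = -2, 1 (distinct real).
General solution: y = C₁e^(-2x) + C₂e^(x).


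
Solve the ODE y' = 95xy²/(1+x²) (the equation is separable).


Separate: dy/y² = 95x/(1+x²) dx.
Integrate LHS: ∫ dy/y² = -1/y.
Integrate RHS via u = 1+x²: (95/2)ln(1+x²) + C.
Result: -1/y = (95/2)ln(1+x²) + C.


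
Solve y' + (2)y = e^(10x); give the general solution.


P(x) = 2 ⇒ μ = e^(2x).
(μ y)' = e^(12x) ⇒ μ y = e^(12x)/12 + C.
Divide by μ: y = (1/12)e^(10x) + Ce^(-2x).


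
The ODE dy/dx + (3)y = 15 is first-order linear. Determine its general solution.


P(x) = 3, Q(x) = 15; integrating factor μ = e^(3x).
(μ y)' = 15e^(3x) ⇒ μ y = 5e^(3x) + C.
Divide by μ: y = 5 + Ce^(-3x).


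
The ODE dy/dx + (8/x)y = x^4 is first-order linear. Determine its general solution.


P(x) = 8/x ⇒ μ = x^8.
(x^8 y)' = x^8·x^4 = x^12.
Integrate: x^8 y = x^13/(13) + C.
Solve for y: y = (1/13)x^5 + C/x^8.


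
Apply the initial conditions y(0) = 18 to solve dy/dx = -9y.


General solution of y' = -9y is y = Ce^(-9x).
Apply y(0) = 18: C = 18.
Particular solution: y = 18e^(-9x).


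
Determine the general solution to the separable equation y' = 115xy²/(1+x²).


Separate: dy/y² = 115x/(1+x²) dx.
Integrate LHS: ∫ dy/y² = -1/y.
Integrate RHS via u = 1+x²: (115/2)ln(1+x²) + C.
Result: -1/y = (115/2)ln(1+x²) + C.


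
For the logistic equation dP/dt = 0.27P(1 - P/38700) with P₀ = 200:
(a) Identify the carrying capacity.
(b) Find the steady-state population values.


Logistic ODE dP/dt = 0.27P(1 - P/38700) has equilibria where dP/dt = 0, i.e. P = 0 or P = 38700.
The coefficient (1 - P/K) = 0 when P = K, identifying K = 38700 as the carrying capacity.
(a) K = 38700; (b) equilibria P = 0 and P = 38700.


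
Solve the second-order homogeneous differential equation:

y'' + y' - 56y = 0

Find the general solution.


Characteristic equation: r² + r - 56 = 0.
Factor: (r + 8)(r - 7) = 0 ⇒ r = -8, 7 (distinct real).
General solution: y = C₁e^(-8x) + C₂e^(7x).


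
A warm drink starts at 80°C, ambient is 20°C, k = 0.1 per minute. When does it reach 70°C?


From T(t) = T_a + (T₀ - T_a)e^(-kt), set T(t) = 70:
(70 - 20) / (80 - 20) = e^(-0.1t), so t = -ln(0.833)/0.1 ≈ 1.8 minutes.


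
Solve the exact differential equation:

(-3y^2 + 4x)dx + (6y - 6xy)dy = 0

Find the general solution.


Check exactness: ∂M/∂y = -6y and ∂N/∂x = -6y; equal, so the equation is exact.
Integrate M with respect to x (treating y as constant): ∫M dx = -3xy^2 + 2x^2 + h(y).
Differentiate w.r.t. y and set equal to N: the x-dependent terms already match, leaving h'(y) = 6y. Integrate: h(y) = 3y^2.
So F(x,y) = 3y^2 - 3xy^2 + 2x^2.
General solution: 3y^2 - 3xy^2 + 2x^2 = C.


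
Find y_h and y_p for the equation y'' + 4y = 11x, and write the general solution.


Homogeneous: r² + 4 = 0 ⇒ r = ±2i, y_h = C₁cos(2x) + C₂sin(2x).
Polynomial forcing; try y_p = Ax + B. Then y_p'' + 4 y_p = 4(Ax + B) = 11x, so B = 0 and A = 11/4.
General solution: y = C₁cos(2x) + C₂sin(2x) + (11/4)x.


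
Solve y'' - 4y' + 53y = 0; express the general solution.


Characteristic equation: r² - 4r + 53 = 0.
Discriminant is negative; roots r = 2 ± 7i (complex conjugate pair).
General solution uses e^(α x)(C₁ cos(β x) + C₂ sin(β x)): y = e^(2x)(C₁cos(7x) + C₂sin(7x)).


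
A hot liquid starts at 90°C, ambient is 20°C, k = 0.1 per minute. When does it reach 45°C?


From T(t) = T_a + (T₀ - T_a)e^(-kt), set T(t) = 45:
(45 - 20) / (90 - 20) = e^(-0.1t), so t = -ln(0.357)/0.1 ≈ 10.3 minutes.


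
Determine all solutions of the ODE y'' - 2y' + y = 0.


Characteristic equation: r² - 2r + 1 = 0, i.e. (r - 1)² = 0.
Repeated root r = 1; include an x factor for the second linearly independent solution.
General solution: y = (C₁ + C₂x)e^(x).


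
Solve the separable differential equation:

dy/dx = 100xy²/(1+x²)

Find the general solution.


Separate: dy/y² = 100x/(1+x²) dx.
Integrate LHS: ∫ dy/y² = -1/y.
Integrate RHS via u = 1+x²: 50ln(1+x²) + C.
Result: -1/y = 50ln(1+x²) + C.


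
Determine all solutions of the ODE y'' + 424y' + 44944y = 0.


Characteristic equation: r² + 424r + 44944 = 0, i.e. (r + 212)² = 0.
Repeated root r = -212; include an x factor for the second linearly independent solution.
General solution: y = (C₁ + C₂x)e^(-212x).


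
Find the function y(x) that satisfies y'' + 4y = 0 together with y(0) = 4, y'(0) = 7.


Characteristic roots of r² + 4 = 0 are ±2i, so y = C₁cos(2x) + C₂sin(2x).
Apply y(0) = 4: C₁ = 4. Differentiate and apply y'(0) = 7: 2·C₂ = 7, so C₂ = 7/2.
Particular solution: y = 4cos(2x) + (7/2)sin(2x).


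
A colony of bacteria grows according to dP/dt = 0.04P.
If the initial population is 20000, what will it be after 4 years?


The ODE dP/dt = 0.04P has solution P(t) = P(0)e^(0.04t).
Substitute P(0) = 20000 and t = 4: P(4) = 20000 e^(0.16) ≈ 23470.


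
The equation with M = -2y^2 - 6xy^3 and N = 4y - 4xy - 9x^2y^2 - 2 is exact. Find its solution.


Check exactness: ∂M/∂y = -4y - 18xy^2 and ∂N/∂x = -4y - 18xy^2; equal, so the equation is exact.
Integrate M with respect to x (treating y as constant): ∫M dx = -2xy^2 - 3x^2y^3 + h(y).
Differentiate w.r.t. y and set equal to N: the x-dependent terms already match, leaving h'(y) = 4y - 2. Integrate: h(y) = 2y^2 - 2y.
So F(x,y) = 2y^2 - 2xy^2 - 3x^2y^3 - 2y.
General solution: 2y^2 - 2xy^2 - 3x^2y^3 - 2y = C.


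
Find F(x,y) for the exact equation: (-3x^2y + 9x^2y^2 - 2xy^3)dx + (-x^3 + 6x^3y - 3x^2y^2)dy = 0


Check exactness: ∂M/∂y = -3x^2 + 18x^2y - 6xy^2 and ∂N/∂x = -3x^2 + 18x^2y - 6xy^2; equal, so the equation is exact.
Integrate M with respect to x (treating y as constant): ∫M dx = -x^3y + 3x^3y^2 - x^2y^3 + h(y).
Differentiate w.r.t. y and set equal to N: all terms match, so h'(y) = 0 and h is a constant absorbed into C.
General solution: -x^3y + 3x^3y^2 - x^2y^3 = C.


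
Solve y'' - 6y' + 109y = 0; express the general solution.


Characteristic equation: r² - 6r + 109 = 0.
Discriminant is negative; roots r = 3 ± 10i (complex conjugate pair).
General solution uses e^(α x)(C₁ cos(β x) + C₂ sin(β x)): y = e^(3x)(C₁cos(10x) + C₂sin(10x)).


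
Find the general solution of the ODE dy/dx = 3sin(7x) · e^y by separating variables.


Separate: e^(-y) dy = 3sin(7x) dx.
Integrate: -e^(-y) = -(3/7)cos(7x) + C₀.
Rearrange: e^(-y) = (3/7)cos(7x) + C.


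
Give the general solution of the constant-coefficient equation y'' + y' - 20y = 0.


Characteristic equation: r² + r - 20 = 0.
Factor: (r + 5)(r - 4) = 0 ⇒ r = -5, 4 (distinct real).
General solution: y = C₁e^(-5x) + C₂e^(4x).


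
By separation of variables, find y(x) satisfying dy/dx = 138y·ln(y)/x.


Separate: dy/[y ln(y)] = 138 dx/x.
Substitute u = ln(y): du/u = 138 dx/x.
Integrate: ln|ln(y)| = 138ln|x| + C₀, hence ln(y) = C·x^138.


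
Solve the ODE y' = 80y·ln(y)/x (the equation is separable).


Separate: dy/[y ln(y)] = 80 dx/x.
Substitute u = ln(y): du/u = 80 dx/x.
Integrate: ln|ln(y)| = 80ln|x| + C₀, hence ln(y) = C·x^80.


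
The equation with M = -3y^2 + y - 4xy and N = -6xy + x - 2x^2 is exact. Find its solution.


Check exactness: ∂M/∂y = -6y + 1 - 4x and ∂N/∂x = -6y + 1 - 4x; equal, so the equation is exact.
Integrate M with respect to x (treating y as constant): ∫M dx = -3xy^2 + xy - 2x^2y + h(y).
Differentiate w.r.t. y and set equal to N: all terms match, so h'(y) = 0 and h is a constant absorbed into C.
General solution: -3xy^2 + xy - 2x^2y = C.


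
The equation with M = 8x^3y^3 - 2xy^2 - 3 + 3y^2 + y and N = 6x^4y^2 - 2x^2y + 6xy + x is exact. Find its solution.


Check exactness: ∂M/∂y = 24x^3y^2 - 4xy + 6y + 1 and ∂N/∂x = 24x^3y^2 - 4xy + 6y + 1; equal, so the equation is exact.
Integrate M with respect to x (treating y as constant): ∫M dx = 2x^4y^3 - x^2y^2 - 3x + 3xy^2 + xy + h(y).
Differentiate w.r.t. y and set equal to N: all terms match, so h'(y) = 0 and h is a constant absorbed into C.
General solution: 2x^4y^3 - x^2y^2 - 3x + 3xy^2 + xy = C.


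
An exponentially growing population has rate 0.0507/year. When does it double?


Exponential growth: P(t) = P₀ e^(0.0507t). Set P(t)/P₀ = 2: e^(0.0507t) = 2.
Solve: t = ln(2)/0.0507 ≈ 13.67 years.


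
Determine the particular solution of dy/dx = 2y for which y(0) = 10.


General solution of y' = 2y is y = Ce^(2x).
Apply y(0) = 10: C = 10.
Particular solution: y = 10e^(2x).


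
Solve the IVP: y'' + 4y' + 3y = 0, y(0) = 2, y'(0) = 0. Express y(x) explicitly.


Characteristic roots of r² + 4r + 3 = 0 are -1, -3.
General solution y = c₁ e^(-x) + c₂ e^(-3x).
Apply y(0) = 2: c₁ + c₂ = 2. Apply y'(0) = 0: -1 c₁ - 3 c₂ = 0.
Solve: c₁ = 3, c₂ = -1.
Particular solution: y = 3e^(-x) - e^(-3x).


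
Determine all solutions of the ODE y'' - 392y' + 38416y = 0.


Characteristic equation: r² - 392r + 38416 = 0, i.e. (r - 196)² = 0.
Repeated root r = 196; include an x factor for the second linearly independent solution.
General solution: y = (C₁ + C₂x)e^(196x).


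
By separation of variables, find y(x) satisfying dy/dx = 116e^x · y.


Separate variables: dy/y = 116e^x dx.
Integrate: ln|y| = 116e^x + C₀.
Exponentiate: y = Ce^(116e^x).


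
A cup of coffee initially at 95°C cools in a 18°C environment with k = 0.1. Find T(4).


Newton's law: dT/dt = -k(T - T_a) has solution T(t) = T_a + (T₀ - T_a)e^(-kt).
Plug in T_a = 18, T₀ = 95, k = 0.1, t = 4: T(4) = 18 + (77)e^(-0.40) ≈ 69.6°C.


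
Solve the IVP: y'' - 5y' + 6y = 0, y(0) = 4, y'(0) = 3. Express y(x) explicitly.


Characteristic roots of r² - 5r + 6 = 0 are 3, 2.
General solution y = c₁ e^(3x) + c₂ e^(2x).
Apply y(0) = 4: c₁ + c₂ = 4. Apply y'(0) = 3: 3 c₁ + 2 c₂ = 3.
Solve: c₁ = -5, c₂ = 9.
Particular solution: y = -5e^(3x) + 9e^(2x).


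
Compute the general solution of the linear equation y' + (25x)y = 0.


P(x) = 25x ⇒ μ = e^((25/2)x²).
Q(x) = 0 so μ y is constant: y = Ce^(-(25/2)x²).


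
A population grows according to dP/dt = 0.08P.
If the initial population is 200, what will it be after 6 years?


The ODE dP/dt = 0.08P has solution P(t) = P(0)e^(0.08t).
Substitute P(0) = 200 and t = 6: P(6) = 200 e^(0.48) ≈ 323.


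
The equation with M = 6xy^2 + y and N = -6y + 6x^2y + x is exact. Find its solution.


Check exactness: ∂M/∂y = 12xy + 1 and ∂N/∂x = 12xy + 1; equal, so the equation is exact.
Integrate M with respect to x (treating y as constant): ∫M dx = 3x^2y^2 + xy + h(y).
Differentiate w.r.t. y and set equal to N: the x-dependent terms already match, leaving h'(y) = -6y. Integrate: h(y) = -3y^2.
So F(x,y) = -3y^2 + 3x^2y^2 + xy.
General solution: -3y^2 + 3x^2y^2 + xy = C.


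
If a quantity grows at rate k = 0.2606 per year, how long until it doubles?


Exponential growth: P(t) = P₀ e^(0.2606t). Set P(t)/P₀ = 2: e^(0.2606t) = 2.
Solve: t = ln(2)/0.2606 ≈ 2.66 years.


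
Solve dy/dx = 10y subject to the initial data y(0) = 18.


General solution of y' = 10y is y = Ce^(10x).
Apply y(0) = 18: C = 18.
Particular solution: y = 18e^(10x).


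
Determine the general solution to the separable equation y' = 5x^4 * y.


Separate variables: dy/y = 5x^4 dx.
Integrate: ln|y| = x^5 + C₀.
Exponentiate: y = Ce^(x^5).


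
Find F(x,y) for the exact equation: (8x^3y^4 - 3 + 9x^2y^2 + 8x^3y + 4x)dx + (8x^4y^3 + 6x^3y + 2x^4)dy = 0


Check exactness: ∂M/∂y = 32x^3y^3 + 18x^2y + 8x^3 and ∂N/∂x = 32x^3y^3 + 18x^2y + 8x^3; equal, so the equation is exact.
Integrate M with respect to x (treating y as constant): ∫M dx = 2x^4y^4 - 3x + 3x^3y^2 + 2x^4y + 2x^2 + h(y).
Differentiate w.r.t. y and set equal to N: all terms match, so h'(y) = 0 and h is a constant absorbed into C.
General solution: 2x^4y^4 - 3x + 3x^3y^2 + 2x^4y + 2x^2 = C.


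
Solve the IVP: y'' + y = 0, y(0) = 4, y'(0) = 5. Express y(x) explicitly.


Characteristic roots of r² + 1 = 0 are ±1i, so y = C₁cos(x) + C₂sin(x).
Apply y(0) = 4: C₁ = 4. Differentiate and apply y'(0) = 5: 1·C₂ = 5, so C₂ = 5.
Particular solution: y = 4cos(x) + 5sin(x).


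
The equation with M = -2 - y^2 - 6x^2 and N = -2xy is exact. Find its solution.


Check exactness: ∂M/∂y = -2y and ∂N/∂x = -2y; equal, so the equation is exact.
Integrate M with respect to x (treating y as constant): ∫M dx = -2x - xy^2 - 2x^3 + h(y).
Differentiate w.r.t. y and set equal to N: all terms match, so h'(y) = 0 and h is a constant absorbed into C.
General solution: -2x - xy^2 - 2x^3 = C.


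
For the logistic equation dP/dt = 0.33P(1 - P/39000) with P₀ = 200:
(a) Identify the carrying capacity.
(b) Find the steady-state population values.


Logistic ODE dP/dt = 0.33P(1 - P/39000) has equilibria where dP/dt = 0, i.e. P = 0 or P = 39000.
The coefficient (1 - P/K) = 0 when P = K, identifying K = 39000 as the carrying capacity.
(a) K = 39000; (b) equilibria P = 0 and P = 39000.


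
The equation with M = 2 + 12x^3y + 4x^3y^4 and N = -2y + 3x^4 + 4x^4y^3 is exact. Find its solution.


Check exactness: ∂M/∂y = 12x^3 + 16x^3y^3 and ∂N/∂x = 12x^3 + 16x^3y^3; equal, so the equation is exact.
Integrate M with respect to x (treating y as constant): ∫M dx = 2x + 3x^4y + x^4y^4 + h(y).
Differentiate w.r.t. y and set equal to N: the x-dependent terms already match, leaving h'(y) = -2y. Integrate: h(y) = -y^2.
So F(x,y) = -y^2 + 2x + 3x^4y + x^4y^4.
General solution: -y^2 + 2x + 3x^4y + x^4y^4 = C.


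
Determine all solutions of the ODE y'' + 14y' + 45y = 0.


Characteristic equation: r² + 14r + 45 = 0.
Factor: (r + 5)(r + 9) = 0 ⇒ r = -5, -9 (distinct real).
General solution: y = C₁e^(-5x) + C₂e^(-9x).


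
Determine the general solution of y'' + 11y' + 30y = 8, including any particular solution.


Characteristic roots of r² + 11r + 30 = 0 are -6, -5.
y_h = C₁e^(-6x) + C₂e^(-5x).
Constant forcing; try y_p = A. Then 30A = 8 ⇒ A = 4/15.
General solution: y = C₁e^(-6x) + C₂e^(-5x) + 4/15.


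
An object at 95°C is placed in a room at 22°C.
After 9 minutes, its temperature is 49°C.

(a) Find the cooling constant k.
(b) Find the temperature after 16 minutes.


Newton's law: T(t) = T_a + (T₀ - T_a)e^(-kt).
(a) Use T(9) = 49: (49 - 22)/(95 - 22) = e^(-k·9), so k = -ln(0.370)/9 ≈ 0.1105.
(b) Apply k to t = 16: T(16) = 22 + (73)e^(-1.768) ≈ 34.5°C.


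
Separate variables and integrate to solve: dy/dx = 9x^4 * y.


Separate variables: dy/y = 9x^4 dx.
Integrate: ln|y| = (9/5)x^5 + C₀.
Exponentiate: y = Ce^((9/5)x^5).


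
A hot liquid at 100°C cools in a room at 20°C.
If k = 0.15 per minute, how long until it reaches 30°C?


From T(t) = T_a + (T₀ - T_a)e^(-kt), set T(t) = 30:
(30 - 20) / (100 - 20) = e^(-0.15t), so t = -ln(0.125)/0.15 ≈ 13.9 minutes.


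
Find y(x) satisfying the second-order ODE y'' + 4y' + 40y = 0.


Characteristic equation: r² + 4r + 40 = 0.
Discriminant is negative; roots r = -2 ± 6i (complex conjugate pair).
General solution uses e^(α x)(C₁ cos(β x) + C₂ sin(β x)): y = e^(-2x)(C₁cos(6x) + C₂sin(6x)).


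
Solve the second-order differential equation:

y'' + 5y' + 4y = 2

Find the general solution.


Characteristic roots of r² + 5r + 4 = 0 are -4, -1.
y_h = C₁e^(-4x) + C₂e^(-x).
Forcing exponent 0 is not a characteristic root; try y_p = A.
Substitute: A·(0 + (5)·0 + (4)) = A·4 = 2, so A = 1/2.
General solution: y = C₁e^(-4x) + C₂e^(-x) + 1/2.


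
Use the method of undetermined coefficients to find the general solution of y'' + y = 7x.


Homogeneous: r² + 1 = 0 ⇒ r = ±1i, y_h = C₁cos(x) + C₂sin(x).
Polynomial forcing; try y_p = Ax + B. Then y_p'' + 1 y_p = 1(Ax + B) = 7x, so B = 0 and A = 7.
General solution: y = C₁cos(x) + C₂sin(x) + 7x.


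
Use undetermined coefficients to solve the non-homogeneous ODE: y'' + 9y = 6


Homogeneous part: r² + 9 = 0 ⇒ r = ±3i, so y_h = C₁cos(3x) + C₂sin(3x).
Try constant y_p = A; plug in: 9A = 6 ⇒ A = 2/3.
General solution: y = C₁cos(3x) + C₂sin(3x) + 2/3.


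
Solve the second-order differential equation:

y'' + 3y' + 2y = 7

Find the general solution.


Characteristic roots of r² + 3r + 2 = 0 are -1, -2.
y_h = C₁e^(-x) + C₂e^(-2x).
Constant forcing; try y_p = A. Then 2A = 7 ⇒ A = 7/2.
General solution: y = C₁e^(-x) + C₂e^(-2x) + 7/2.


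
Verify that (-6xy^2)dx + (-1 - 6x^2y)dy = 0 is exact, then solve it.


Check exactness: ∂M/∂y = -12xy and ∂N/∂x = -12xy; equal, so the equation is exact.
Integrate M with respect to x (treating y as constant): ∫M dx = -3x^2y^2 + h(y).
Differentiate w.r.t. y and set equal to N: the x-dependent terms already match, leaving h'(y) = -1. Integrate: h(y) = -y.
So F(x,y) = -y - 3x^2y^2.
General solution: -y - 3x^2y^2 = C.


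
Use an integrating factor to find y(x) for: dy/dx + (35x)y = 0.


P(x) = 35x ⇒ μ = e^((35/2)x²).
Q(x) = 0 so μ y is constant: y = Ce^(-(35/2)x²).


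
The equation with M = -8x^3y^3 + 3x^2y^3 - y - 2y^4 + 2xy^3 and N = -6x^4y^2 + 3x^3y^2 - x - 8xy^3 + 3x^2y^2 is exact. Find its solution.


Check exactness: ∂M/∂y = -24x^3y^2 + 9x^2y^2 - 1 - 8y^3 + 6xy^2 and ∂N/∂x = -24x^3y^2 + 9x^2y^2 - 1 - 8y^3 + 6xy^2; equal, so the equation is exact.
Integrate M with respect to x (treating y as constant): ∫M dx = -2x^4y^3 + x^3y^3 - xy - 2xy^4 + x^2y^3 + h(y).
Differentiate w.r.t. y and set equal to N: all terms match, so h'(y) = 0 and h is a constant absorbed into C.
General solution: -2x^4y^3 + x^3y^3 - xy - 2xy^4 + x^2y^3 = C.


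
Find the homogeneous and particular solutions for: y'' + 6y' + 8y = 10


Characteristic roots of r² + 6r + 8 = 0 are -4, -2.
y_h = C₁e^(-4x) + C₂e^(-2x).
Constant forcing; try y_p = A. Then 8A = 10 ⇒ A = 5/4.
General solution: y = C₁e^(-4x) + C₂e^(-2x) + 5/4.


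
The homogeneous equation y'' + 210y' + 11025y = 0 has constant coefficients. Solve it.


Characteristic equation: r² + 210r + 11025 = 0, i.e. (r + 105)² = 0.
Repeated root r = -105; include an x factor for the second linearly independent solution.
General solution: y = (C₁ + C₂x)e^(-105x).


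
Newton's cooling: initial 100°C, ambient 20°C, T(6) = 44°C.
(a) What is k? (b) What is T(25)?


Newton's law: T(t) = T_a + (T₀ - T_a)e^(-kt).
(a) Use T(6) = 44: (44 - 20)/(100 - 20) = e^(-k·6), so k = -ln(0.300)/6 ≈ 0.2007.
(b) Apply k to t = 25: T(25) = 20 + (80)e^(-5.017) ≈ 20.5°C.


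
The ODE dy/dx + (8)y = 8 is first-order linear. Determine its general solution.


P(x) = 8, Q(x) = 8; integrating factor μ = e^(8x).
(μ y)' = 8e^(8x) ⇒ μ y = e^(8x) + C.
Divide by μ: y = 1 + Ce^(-8x).


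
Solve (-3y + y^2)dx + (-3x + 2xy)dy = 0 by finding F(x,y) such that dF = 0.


Check exactness: ∂M/∂y = -3 + 2y and ∂N/∂x = -3 + 2y; equal, so the equation is exact.
Integrate M with respect to x (treating y as constant): ∫M dx = -3xy + xy^2 + h(y).
Differentiate w.r.t. y and set equal to N: all terms match, so h'(y) = 0 and h is a constant absorbed into C.
General solution: -3xy + xy^2 = C.


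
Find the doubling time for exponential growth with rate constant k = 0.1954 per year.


Exponential growth: P(t) = P₀ e^(0.1954t). Set P(t)/P₀ = 2: e^(0.1954t) = 2.
Solve: t = ln(2)/0.1954 ≈ 3.55 years.


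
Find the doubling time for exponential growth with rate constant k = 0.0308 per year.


Exponential growth: P(t) = P₀ e^(0.0308t). Set P(t)/P₀ = 2: e^(0.0308t) = 2.
Solve: t = ln(2)/0.0308 ≈ 22.50 years.


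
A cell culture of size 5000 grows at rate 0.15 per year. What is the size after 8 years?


The ODE dP/dt = 0.15P has solution P(t) = P(0)e^(0.15t).
Substitute P(0) = 5000 and t = 8: P(8) = 5000 e^(1.20) ≈ 16601.
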